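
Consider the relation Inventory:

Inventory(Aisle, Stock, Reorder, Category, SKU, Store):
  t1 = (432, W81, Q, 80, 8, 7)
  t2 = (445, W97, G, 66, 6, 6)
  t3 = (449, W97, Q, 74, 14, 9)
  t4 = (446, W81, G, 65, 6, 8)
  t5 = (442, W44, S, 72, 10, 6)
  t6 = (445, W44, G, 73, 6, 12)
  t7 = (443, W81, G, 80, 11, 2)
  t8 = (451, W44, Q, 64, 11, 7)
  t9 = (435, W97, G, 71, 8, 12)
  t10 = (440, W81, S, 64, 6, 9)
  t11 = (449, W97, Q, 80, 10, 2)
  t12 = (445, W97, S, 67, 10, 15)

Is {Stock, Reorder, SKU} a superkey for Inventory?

Yes

All 12 rows have distinct {Stock, Reorder, SKU} values, so {Stock, Reorder, SKU} → (all attributes) holds and {Stock, Reorder, SKU} is a superkey.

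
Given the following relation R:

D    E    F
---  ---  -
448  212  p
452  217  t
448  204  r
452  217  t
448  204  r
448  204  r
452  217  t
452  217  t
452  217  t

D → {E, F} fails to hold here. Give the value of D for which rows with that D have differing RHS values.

448

D=448: 4 rows → {E,F} takes values {(212, p), (204, r)} — violation
D=452: 5 rows → {E,F} = (217, t), (217, t), (217, t), (217, t), (217, t) ✓
The only D value with inconsistent RHS is D=448.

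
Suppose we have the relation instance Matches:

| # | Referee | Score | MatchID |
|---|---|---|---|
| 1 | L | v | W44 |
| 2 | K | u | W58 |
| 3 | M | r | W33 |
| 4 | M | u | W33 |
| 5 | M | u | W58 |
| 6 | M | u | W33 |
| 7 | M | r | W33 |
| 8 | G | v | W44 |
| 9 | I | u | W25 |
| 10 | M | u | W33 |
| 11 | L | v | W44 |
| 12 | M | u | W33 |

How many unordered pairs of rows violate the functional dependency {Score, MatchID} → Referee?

3

(Score=v, MatchID=W44): violating pairs (1,8), (8,11) — 2 pairs.
(Score=u, MatchID=W58): violating pairs (2,5) — 1 pair.
(Score=r, MatchID=W33): all 2 rows agree on Referee — 0 pairs.
(Score=u, MatchID=W33): all 4 rows agree on Referee — 0 pairs.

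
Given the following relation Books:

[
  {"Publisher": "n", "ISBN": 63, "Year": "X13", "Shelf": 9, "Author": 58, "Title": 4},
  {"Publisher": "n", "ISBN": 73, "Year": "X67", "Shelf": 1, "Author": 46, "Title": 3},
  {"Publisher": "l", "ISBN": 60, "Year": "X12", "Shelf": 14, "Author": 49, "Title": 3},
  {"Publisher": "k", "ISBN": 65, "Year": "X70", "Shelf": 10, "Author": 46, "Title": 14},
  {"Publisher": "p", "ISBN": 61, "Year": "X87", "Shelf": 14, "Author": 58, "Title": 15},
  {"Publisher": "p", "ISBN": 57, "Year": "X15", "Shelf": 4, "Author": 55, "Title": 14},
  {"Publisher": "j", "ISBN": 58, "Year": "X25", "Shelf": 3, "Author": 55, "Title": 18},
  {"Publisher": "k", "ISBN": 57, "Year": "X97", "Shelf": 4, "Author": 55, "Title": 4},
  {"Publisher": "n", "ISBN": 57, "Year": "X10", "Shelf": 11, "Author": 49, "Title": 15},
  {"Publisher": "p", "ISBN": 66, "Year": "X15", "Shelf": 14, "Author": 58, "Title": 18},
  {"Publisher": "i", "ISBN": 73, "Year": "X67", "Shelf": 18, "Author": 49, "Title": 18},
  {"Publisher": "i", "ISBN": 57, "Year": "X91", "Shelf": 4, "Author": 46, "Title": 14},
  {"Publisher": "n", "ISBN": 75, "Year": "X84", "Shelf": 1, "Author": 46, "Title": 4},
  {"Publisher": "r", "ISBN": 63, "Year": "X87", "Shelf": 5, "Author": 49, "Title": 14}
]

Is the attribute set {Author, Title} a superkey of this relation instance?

Two distinct rows share (Author=46, Title=14), so {Author, Title} does not determine every attribute — not a superkey.

No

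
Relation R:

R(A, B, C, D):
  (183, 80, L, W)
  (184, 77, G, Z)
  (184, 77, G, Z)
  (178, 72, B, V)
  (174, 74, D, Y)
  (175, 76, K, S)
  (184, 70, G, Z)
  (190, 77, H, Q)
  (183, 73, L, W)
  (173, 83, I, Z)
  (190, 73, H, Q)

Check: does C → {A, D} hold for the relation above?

Yes

C=L: 2 rows → {A,D} = (183, W), (183, W) ✓
C=G: 3 rows → {A,D} = (184, Z), (184, Z), (184, Z) ✓
C=B: 1 row → {A,D} = (178, V) ✓
C=D: 1 row → {A,D} = (174, Y) ✓
C=K: 1 row → {A,D} = (175, S) ✓
C=H: 2 rows → {A,D} = (190, Q), (190, Q) ✓
C=I: 1 row → {A,D} = (173, Z) ✓
Every C value is associated with a single {A, D} value, so C → {A, D} holds.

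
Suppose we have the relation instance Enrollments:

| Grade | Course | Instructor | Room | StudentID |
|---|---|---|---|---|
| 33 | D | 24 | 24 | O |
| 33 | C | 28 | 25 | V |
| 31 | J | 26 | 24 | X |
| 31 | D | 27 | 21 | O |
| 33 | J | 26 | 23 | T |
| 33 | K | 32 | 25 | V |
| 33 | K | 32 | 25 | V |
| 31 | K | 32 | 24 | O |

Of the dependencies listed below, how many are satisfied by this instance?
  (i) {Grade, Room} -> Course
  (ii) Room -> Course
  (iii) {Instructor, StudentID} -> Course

1

(i) {Grade, Room} -> Course: (Grade=33, Room=25): 3 rows → Course takes values {C, K} — violation; (Grade=31, Room=24): 2 rows → Course takes values {J, K} — violation — fails.
(ii) Room -> Course: Room=24: 3 rows → Course takes values {D, J, K} — violation; Room=25: 3 rows → Course takes values {C, K} — violation — fails.
(iii) {Instructor, StudentID} -> Course: every LHS value maps to a single RHS value — holds.
1 of the 3 dependencies holds.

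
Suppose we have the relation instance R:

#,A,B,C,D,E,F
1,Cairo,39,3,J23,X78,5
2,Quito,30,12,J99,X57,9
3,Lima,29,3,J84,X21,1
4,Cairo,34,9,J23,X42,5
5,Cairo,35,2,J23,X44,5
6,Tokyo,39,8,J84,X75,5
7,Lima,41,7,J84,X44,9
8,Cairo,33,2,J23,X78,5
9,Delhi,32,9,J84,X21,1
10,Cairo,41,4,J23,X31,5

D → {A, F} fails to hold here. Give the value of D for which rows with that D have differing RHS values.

D=J23: rows 1, 4, 5, 8, 10 → {A,F} = (Cairo, 5), (Cairo, 5), (Cairo, 5), (Cairo, 5), (Cairo, 5) ✓
D=J99: row 2 → {A,F} = (Quito, 9) ✓
D=J84: rows 3, 6, 7, 9 → {A,F} takes values {(Lima, 1), (Tokyo, 5), (Lima, 9), (Delhi, 1)} — violation
The only D value with inconsistent RHS is D=J84.

J84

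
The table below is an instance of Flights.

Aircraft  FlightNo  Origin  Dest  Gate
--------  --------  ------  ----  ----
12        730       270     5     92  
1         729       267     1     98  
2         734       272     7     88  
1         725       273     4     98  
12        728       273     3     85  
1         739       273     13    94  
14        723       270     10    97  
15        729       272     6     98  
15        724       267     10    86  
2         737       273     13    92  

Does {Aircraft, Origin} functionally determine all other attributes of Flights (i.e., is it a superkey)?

Two distinct rows share (Aircraft=1, Origin=273), so {Aircraft, Origin} does not determine every attribute — not a superkey.

No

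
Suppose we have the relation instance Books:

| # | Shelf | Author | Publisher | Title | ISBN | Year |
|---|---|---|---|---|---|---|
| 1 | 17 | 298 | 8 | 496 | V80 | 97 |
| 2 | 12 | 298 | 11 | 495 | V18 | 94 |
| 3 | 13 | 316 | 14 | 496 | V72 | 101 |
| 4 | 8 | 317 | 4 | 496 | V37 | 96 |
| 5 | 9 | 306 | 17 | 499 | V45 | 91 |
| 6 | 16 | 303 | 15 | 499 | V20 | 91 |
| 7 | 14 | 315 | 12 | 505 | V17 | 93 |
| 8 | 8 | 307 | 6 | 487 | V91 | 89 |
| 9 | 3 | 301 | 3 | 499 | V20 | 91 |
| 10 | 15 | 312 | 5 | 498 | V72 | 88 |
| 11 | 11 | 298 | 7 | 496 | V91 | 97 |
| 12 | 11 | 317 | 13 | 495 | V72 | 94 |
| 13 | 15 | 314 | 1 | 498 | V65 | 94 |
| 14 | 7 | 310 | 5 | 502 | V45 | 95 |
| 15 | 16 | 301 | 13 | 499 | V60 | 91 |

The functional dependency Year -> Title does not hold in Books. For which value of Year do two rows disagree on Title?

94

Year=97: rows 1, 11 → Title = 496, 496 ✓
Year=94: rows 2, 12, 13 → Title takes values {495, 498} — violation
Year=101: row 3 → Title = 496 ✓
Year=96: row 4 → Title = 496 ✓
Year=91: rows 5, 6, 9, 15 → Title = 499, 499, 499, 499 ✓
Year=93: row 7 → Title = 505 ✓
Year=89: row 8 → Title = 487 ✓
Year=88: row 10 → Title = 498 ✓
Year=95: row 14 → Title = 502 ✓
The only Year value with inconsistent Title is Year=94.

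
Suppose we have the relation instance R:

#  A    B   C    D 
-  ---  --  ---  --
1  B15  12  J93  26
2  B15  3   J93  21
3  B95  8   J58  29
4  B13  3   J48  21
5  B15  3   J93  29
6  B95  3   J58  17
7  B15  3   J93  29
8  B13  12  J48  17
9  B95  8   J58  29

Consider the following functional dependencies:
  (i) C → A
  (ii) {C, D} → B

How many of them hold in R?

(i) C → A: every LHS value maps to a single RHS value — holds.
(ii) {C, D} → B: every LHS value maps to a single RHS value — holds.
2 of the 2 dependencies hold.

2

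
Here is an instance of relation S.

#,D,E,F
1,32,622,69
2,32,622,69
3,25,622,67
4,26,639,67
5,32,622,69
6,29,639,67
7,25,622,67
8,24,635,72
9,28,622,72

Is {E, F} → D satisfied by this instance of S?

(E=622, F=69): rows 1, 2, 5 → D = 32, 32, 32 ✓
(E=622, F=67): rows 3, 7 → D = 25, 25 ✓
(E=639, F=67): rows 4, 6 → D takes values {26, 29} — violation
(E=635, F=72): row 8 → D = 24 ✓
(E=622, F=72): row 9 → D = 28 ✓
Two rows agree on {E, F} but differ on D, so {E, F} → D does not hold.

No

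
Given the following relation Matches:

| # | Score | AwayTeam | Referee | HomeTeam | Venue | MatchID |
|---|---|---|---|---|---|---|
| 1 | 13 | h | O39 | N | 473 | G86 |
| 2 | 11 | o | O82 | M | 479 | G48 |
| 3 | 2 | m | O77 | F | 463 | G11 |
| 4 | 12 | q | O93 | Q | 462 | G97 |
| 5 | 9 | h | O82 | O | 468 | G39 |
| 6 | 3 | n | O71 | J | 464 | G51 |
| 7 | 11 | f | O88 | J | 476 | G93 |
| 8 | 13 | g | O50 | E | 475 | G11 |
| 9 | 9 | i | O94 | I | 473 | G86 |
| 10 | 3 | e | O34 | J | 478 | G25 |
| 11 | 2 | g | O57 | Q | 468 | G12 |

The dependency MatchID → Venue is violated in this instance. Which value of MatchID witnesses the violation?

G11

MatchID=G86: rows 1, 9 → Venue = 473, 473 ✓
MatchID=G48: row 2 → Venue = 479 ✓
MatchID=G11: rows 3, 8 → Venue takes values {463, 475} — violation
MatchID=G97: row 4 → Venue = 462 ✓
MatchID=G39: row 5 → Venue = 468 ✓
MatchID=G51: row 6 → Venue = 464 ✓
MatchID=G93: row 7 → Venue = 476 ✓
MatchID=G25: row 10 → Venue = 478 ✓
MatchID=G12: row 11 → Venue = 468 ✓
The only MatchID value with inconsistent Venue is MatchID=G11.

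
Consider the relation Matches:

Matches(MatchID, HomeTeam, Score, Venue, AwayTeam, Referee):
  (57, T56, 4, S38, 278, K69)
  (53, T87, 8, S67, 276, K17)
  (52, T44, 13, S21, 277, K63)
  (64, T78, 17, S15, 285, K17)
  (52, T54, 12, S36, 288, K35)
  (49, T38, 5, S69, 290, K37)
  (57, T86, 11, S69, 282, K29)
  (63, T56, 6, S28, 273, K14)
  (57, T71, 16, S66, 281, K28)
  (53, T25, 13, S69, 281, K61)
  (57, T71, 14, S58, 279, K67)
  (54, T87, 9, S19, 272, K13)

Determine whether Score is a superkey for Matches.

No

Two distinct rows share Score=13, so Score does not determine every attribute — not a superkey.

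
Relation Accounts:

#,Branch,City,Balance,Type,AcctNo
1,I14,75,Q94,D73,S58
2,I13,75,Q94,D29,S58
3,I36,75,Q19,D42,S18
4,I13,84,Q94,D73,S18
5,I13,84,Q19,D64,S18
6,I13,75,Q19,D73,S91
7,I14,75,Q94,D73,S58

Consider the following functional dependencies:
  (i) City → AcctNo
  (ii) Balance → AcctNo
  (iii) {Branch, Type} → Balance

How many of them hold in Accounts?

0

(i) City → AcctNo: City=75: rows 1, 2, 3, 6, 7 → AcctNo takes values {S58, S18, S91} — violation — fails.
(ii) Balance → AcctNo: Balance=Q94: rows 1, 2, 4, 7 → AcctNo takes values {S58, S18} — violation; Balance=Q19: rows 3, 5, 6 → AcctNo takes values {S18, S91} — violation — fails.
(iii) {Branch, Type} → Balance: (Branch=I13, Type=D73): rows 4, 6 → Balance takes values {Q94, Q19} — violation — fails.
None of the 3 dependencies hold.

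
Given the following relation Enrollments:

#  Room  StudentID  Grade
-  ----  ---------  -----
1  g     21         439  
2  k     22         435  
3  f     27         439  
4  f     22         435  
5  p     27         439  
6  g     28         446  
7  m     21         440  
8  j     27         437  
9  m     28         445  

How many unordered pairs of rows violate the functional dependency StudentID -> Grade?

StudentID=21: violating pairs (1,7) — 1 pair.
StudentID=22: all 2 rows agree on Grade — 0 pairs.
StudentID=27: violating pairs (3,8), (5,8) — 2 pairs.
StudentID=28: violating pairs (6,9) — 1 pair.

4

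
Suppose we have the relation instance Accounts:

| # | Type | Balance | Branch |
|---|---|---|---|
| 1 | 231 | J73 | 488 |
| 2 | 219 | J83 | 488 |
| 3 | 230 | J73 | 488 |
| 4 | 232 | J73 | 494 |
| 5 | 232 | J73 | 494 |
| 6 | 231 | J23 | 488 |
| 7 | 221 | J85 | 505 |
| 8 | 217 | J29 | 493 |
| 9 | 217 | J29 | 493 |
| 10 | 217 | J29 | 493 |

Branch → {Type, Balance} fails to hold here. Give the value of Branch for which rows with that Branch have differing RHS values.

Branch=488: rows 1, 2, 3, 6 → {Type,Balance} takes values {(231, J73), (219, J83), (230, J73), (231, J23)} — violation
Branch=494: rows 4, 5 → {Type,Balance} = (232, J73), (232, J73) ✓
Branch=505: row 7 → {Type,Balance} = (221, J85) ✓
Branch=493: rows 8, 9, 10 → {Type,Balance} = (217, J29), (217, J29), (217, J29) ✓
The only Branch value with inconsistent RHS is Branch=488.

488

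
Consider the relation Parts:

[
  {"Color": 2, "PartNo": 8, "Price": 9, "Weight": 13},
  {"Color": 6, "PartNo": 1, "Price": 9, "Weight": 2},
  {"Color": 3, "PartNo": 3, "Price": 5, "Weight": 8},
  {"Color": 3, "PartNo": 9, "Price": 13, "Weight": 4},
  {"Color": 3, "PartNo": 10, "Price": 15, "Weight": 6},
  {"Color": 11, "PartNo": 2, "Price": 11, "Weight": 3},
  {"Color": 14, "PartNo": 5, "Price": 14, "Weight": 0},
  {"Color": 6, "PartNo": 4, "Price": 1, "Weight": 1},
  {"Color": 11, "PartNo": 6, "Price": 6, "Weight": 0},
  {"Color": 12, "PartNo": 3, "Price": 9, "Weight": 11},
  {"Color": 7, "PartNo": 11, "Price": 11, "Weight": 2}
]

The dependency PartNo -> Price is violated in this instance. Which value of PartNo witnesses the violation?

3

PartNo=8: 1 row → Price = 9 ✓
PartNo=1: 1 row → Price = 9 ✓
PartNo=3: 2 rows → Price takes values {5, 9} — violation
PartNo=9: 1 row → Price = 13 ✓
PartNo=10: 1 row → Price = 15 ✓
PartNo=2: 1 row → Price = 11 ✓
PartNo=5: 1 row → Price = 14 ✓
PartNo=4: 1 row → Price = 1 ✓
PartNo=6: 1 row → Price = 6 ✓
PartNo=11: 1 row → Price = 11 ✓
The only PartNo value with inconsistent Price is PartNo=3.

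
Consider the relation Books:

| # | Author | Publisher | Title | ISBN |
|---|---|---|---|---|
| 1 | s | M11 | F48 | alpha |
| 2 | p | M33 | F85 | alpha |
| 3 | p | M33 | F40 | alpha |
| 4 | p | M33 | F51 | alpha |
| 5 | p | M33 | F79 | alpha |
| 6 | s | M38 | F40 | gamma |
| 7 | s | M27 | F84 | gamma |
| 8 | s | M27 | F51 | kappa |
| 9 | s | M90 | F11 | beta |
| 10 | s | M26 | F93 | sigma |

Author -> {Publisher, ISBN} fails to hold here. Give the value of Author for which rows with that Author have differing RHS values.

Author=s: rows 1, 6, 7, 8, 9, 10 → {Publisher,ISBN} takes values {(M11, alpha), (M38, gamma), (M27, gamma), (M27, kappa), (M90, beta), (M26, sigma)} — violation
Author=p: rows 2, 3, 4, 5 → {Publisher,ISBN} = (M33, alpha), (M33, alpha), (M33, alpha), (M33, alpha) ✓
The only Author value with inconsistent RHS is Author=s.

s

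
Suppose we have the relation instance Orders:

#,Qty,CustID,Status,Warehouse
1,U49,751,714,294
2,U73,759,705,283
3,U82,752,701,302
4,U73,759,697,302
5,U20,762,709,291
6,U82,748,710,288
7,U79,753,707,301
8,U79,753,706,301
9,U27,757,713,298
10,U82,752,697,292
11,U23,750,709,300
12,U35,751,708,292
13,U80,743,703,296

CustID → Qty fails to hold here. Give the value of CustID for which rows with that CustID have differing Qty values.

CustID=751: rows 1, 12 → Qty takes values {U49, U35} — violation
CustID=759: rows 2, 4 → Qty = U73, U73 ✓
CustID=752: rows 3, 10 → Qty = U82, U82 ✓
CustID=762: row 5 → Qty = U20 ✓
CustID=748: row 6 → Qty = U82 ✓
CustID=753: rows 7, 8 → Qty = U79, U79 ✓
CustID=757: row 9 → Qty = U27 ✓
CustID=750: row 11 → Qty = U23 ✓
CustID=743: row 13 → Qty = U80 ✓
The only CustID value with inconsistent Qty is CustID=751.

751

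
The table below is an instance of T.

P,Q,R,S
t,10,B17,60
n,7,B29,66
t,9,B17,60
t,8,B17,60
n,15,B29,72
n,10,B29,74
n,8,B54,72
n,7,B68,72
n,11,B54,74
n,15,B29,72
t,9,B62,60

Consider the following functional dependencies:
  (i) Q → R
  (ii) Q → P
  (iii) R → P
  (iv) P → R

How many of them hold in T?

(i) Q → R: Q=10: 2 rows → R takes values {B17, B29} — violation; Q=7: 2 rows → R takes values {B29, B68} — violation; Q=9: 2 rows → R takes values {B17, B62} — violation; Q=8: 2 rows → R takes values {B17, B54} — violation — fails.
(ii) Q → P: Q=10: 2 rows → P takes values {t, n} — violation; Q=8: 2 rows → P takes values {t, n} — violation — fails.
(iii) R → P: every LHS value maps to a single RHS value — holds.
(iv) P → R: P=t: 4 rows → R takes values {B17, B62} — violation; P=n: 7 rows → R takes values {B29, B54, B68} — violation — fails.
1 of the 4 dependencies holds.

1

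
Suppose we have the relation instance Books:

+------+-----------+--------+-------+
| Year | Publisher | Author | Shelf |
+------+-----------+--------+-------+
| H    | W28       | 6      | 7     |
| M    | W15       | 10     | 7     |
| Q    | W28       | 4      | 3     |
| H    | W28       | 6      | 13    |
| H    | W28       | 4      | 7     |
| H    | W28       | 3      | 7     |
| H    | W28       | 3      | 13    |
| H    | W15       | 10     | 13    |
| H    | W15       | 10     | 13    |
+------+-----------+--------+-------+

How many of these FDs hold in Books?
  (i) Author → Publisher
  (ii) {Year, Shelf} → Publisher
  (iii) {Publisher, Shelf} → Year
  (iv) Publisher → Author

2

(i) Author → Publisher: every LHS value maps to a single RHS value — holds.
(ii) {Year, Shelf} → Publisher: (Year=H, Shelf=13): 4 rows → Publisher takes values {W28, W15} — violation — fails.
(iii) {Publisher, Shelf} → Year: every LHS value maps to a single RHS value — holds.
(iv) Publisher → Author: Publisher=W28: 6 rows → Author takes values {6, 4, 3} — violation — fails.
2 of the 4 dependencies hold.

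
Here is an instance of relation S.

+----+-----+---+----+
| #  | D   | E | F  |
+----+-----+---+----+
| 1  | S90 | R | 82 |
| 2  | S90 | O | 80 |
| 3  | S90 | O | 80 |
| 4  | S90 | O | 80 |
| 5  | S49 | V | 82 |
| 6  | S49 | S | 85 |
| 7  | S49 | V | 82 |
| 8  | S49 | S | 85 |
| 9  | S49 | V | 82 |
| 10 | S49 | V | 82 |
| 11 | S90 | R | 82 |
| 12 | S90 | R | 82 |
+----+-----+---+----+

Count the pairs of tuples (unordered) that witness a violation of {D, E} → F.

(D=S90, E=R): all 3 rows agree on F — 0 pairs.
(D=S90, E=O): all 3 rows agree on F — 0 pairs.
(D=S49, E=V): all 4 rows agree on F — 0 pairs.
(D=S49, E=S): all 2 rows agree on F — 0 pairs.

0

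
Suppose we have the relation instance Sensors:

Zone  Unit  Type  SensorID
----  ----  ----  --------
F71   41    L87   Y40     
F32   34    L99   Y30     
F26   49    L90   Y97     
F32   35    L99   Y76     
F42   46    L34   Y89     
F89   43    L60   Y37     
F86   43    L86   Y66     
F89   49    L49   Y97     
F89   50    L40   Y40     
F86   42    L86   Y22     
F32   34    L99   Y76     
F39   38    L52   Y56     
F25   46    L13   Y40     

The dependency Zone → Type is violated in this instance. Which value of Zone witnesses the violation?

Zone=F71: 1 row → Type = L87 ✓
Zone=F32: 3 rows → Type = L99, L99, L99 ✓
Zone=F26: 1 row → Type = L90 ✓
Zone=F42: 1 row → Type = L34 ✓
Zone=F89: 3 rows → Type takes values {L60, L49, L40} — violation
Zone=F86: 2 rows → Type = L86, L86 ✓
Zone=F39: 1 row → Type = L52 ✓
Zone=F25: 1 row → Type = L13 ✓
The only Zone value with inconsistent Type is Zone=F89.

F89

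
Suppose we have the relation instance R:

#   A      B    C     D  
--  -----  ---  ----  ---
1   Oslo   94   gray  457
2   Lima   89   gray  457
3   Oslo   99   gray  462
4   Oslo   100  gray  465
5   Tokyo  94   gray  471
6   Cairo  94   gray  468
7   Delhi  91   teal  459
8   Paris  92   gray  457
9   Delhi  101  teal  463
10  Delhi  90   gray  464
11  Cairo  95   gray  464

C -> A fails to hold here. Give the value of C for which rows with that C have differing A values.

C=gray: rows 1, 2, 3, 4, 5, 6, 8, 10, 11 → A takes values {Oslo, Lima, Tokyo, Cairo, Paris, Delhi} — violation
C=teal: rows 7, 9 → A = Delhi, Delhi ✓
The only C value with inconsistent A is C=gray.

gray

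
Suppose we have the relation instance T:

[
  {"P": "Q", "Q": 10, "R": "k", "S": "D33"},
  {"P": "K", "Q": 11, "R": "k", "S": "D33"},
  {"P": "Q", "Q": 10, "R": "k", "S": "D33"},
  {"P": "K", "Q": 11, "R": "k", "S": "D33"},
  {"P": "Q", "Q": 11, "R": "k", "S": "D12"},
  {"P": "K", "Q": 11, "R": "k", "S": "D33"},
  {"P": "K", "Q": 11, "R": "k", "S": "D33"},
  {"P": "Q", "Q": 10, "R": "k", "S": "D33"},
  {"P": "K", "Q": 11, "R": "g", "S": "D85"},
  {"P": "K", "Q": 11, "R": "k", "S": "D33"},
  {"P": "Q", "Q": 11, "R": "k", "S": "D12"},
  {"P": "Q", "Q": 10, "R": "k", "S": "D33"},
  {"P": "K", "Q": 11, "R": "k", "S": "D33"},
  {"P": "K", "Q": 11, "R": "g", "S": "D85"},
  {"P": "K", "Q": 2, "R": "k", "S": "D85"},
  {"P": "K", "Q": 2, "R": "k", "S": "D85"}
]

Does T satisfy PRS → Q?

(P=Q, R=k, S=D33): 4 rows → Q = 10, 10, 10, 10 ✓
(P=K, R=k, S=D33): 6 rows → Q = 11, 11, 11, 11, 11, 11 ✓
(P=Q, R=k, S=D12): 2 rows → Q = 11, 11 ✓
(P=K, R=g, S=D85): 2 rows → Q = 11, 11 ✓
(P=K, R=k, S=D85): 2 rows → Q = 2, 2 ✓
Every PRS value is associated with a single Q value, so PRS → Q holds.

Yes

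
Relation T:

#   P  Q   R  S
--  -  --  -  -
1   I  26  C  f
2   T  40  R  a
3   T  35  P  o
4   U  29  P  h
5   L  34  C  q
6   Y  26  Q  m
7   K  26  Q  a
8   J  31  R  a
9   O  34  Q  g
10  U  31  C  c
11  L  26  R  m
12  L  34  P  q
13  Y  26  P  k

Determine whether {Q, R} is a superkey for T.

No

Rows 6 and 7 have the same {Q, R} value (Q=26, R=Q) but are distinct tuples, so {Q, R} does not determine every attribute — not a superkey.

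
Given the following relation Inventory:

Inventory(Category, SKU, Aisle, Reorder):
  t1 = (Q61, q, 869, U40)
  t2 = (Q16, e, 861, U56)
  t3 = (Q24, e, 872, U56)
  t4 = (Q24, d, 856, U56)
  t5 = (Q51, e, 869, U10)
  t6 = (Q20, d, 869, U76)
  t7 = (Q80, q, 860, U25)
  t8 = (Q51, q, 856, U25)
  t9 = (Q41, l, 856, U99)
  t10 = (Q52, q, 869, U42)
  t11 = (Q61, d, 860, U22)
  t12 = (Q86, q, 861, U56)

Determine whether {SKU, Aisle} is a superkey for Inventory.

Rows 1 and 10 have the same {SKU, Aisle} value (SKU=q, Aisle=869) but are distinct tuples, so {SKU, Aisle} does not determine every attribute — not a superkey.

No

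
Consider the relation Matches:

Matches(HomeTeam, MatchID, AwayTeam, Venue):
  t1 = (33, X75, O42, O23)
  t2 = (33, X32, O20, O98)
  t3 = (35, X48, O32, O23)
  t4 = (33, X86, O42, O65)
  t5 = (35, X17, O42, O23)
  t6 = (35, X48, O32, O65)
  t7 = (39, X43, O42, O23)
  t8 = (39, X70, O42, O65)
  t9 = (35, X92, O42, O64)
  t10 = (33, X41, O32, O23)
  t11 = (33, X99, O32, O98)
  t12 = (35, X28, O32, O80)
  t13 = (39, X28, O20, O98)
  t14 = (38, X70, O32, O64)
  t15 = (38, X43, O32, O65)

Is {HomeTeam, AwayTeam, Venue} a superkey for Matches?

All 15 rows have distinct {HomeTeam, AwayTeam, Venue} values, so {HomeTeam, AwayTeam, Venue} → (all attributes) holds and {HomeTeam, AwayTeam, Venue} is a superkey.

Yes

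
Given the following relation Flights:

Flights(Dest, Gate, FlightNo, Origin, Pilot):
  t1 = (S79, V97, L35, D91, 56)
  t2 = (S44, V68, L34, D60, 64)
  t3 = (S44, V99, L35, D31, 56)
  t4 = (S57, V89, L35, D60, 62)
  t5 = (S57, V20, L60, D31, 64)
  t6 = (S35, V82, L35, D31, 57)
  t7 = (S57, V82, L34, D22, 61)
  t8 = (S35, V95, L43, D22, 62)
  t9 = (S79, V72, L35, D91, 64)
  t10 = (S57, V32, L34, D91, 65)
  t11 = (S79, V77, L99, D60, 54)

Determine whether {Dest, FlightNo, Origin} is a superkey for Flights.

No

Rows 1 and 9 have the same {Dest, FlightNo, Origin} value (Dest=S79, FlightNo=L35, Origin=D91) but are distinct tuples, so {Dest, FlightNo, Origin} does not determine every attribute — not a superkey.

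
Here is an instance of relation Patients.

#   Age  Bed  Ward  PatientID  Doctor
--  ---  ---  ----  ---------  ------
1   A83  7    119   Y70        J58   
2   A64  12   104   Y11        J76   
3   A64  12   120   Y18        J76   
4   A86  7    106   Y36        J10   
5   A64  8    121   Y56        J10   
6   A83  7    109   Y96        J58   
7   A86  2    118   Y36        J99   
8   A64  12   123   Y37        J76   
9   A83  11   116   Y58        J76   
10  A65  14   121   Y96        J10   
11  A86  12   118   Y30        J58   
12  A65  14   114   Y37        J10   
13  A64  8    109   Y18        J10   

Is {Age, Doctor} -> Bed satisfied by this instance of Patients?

Yes

(Age=A83, Doctor=J58): rows 1, 6 → Bed = 7, 7 ✓
(Age=A64, Doctor=J76): rows 2, 3, 8 → Bed = 12, 12, 12 ✓
(Age=A86, Doctor=J10): row 4 → Bed = 7 ✓
(Age=A64, Doctor=J10): rows 5, 13 → Bed = 8, 8 ✓
(Age=A86, Doctor=J99): row 7 → Bed = 2 ✓
(Age=A83, Doctor=J76): row 9 → Bed = 11 ✓
(Age=A65, Doctor=J10): rows 10, 12 → Bed = 14, 14 ✓
(Age=A86, Doctor=J58): row 11 → Bed = 12 ✓
Every {Age, Doctor} value is associated with a single Bed value, so {Age, Doctor} -> Bed holds.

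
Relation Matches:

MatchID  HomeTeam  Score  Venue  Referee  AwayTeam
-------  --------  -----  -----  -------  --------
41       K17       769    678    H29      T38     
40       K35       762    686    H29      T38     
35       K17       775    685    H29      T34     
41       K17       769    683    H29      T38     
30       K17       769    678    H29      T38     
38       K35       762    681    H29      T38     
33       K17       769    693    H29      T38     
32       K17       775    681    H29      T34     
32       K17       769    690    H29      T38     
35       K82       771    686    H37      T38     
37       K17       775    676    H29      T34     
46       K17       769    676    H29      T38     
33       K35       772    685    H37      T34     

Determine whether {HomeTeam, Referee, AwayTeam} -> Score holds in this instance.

(HomeTeam=K17, Referee=H29, AwayTeam=T38): 6 rows → Score = 769, 769, 769, 769, 769, 769 ✓
(HomeTeam=K35, Referee=H29, AwayTeam=T38): 2 rows → Score = 762, 762 ✓
(HomeTeam=K17, Referee=H29, AwayTeam=T34): 3 rows → Score = 775, 775, 775 ✓
(HomeTeam=K82, Referee=H37, AwayTeam=T38): 1 row → Score = 771 ✓
(HomeTeam=K35, Referee=H37, AwayTeam=T34): 1 row → Score = 772 ✓
Every {HomeTeam, Referee, AwayTeam} value is associated with a single Score value, so {HomeTeam, Referee, AwayTeam} -> Score holds.

Yes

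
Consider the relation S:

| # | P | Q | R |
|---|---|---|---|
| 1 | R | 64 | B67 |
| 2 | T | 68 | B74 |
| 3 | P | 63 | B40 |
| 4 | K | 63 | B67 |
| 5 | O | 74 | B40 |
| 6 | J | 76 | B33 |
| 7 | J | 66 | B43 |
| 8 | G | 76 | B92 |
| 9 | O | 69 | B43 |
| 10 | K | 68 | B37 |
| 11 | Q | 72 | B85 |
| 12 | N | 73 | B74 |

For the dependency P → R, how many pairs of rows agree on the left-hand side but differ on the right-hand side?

P=K: violating pairs (4,10) — 1 pair.
P=O: violating pairs (5,9) — 1 pair.
P=J: violating pairs (6,7) — 1 pair.

3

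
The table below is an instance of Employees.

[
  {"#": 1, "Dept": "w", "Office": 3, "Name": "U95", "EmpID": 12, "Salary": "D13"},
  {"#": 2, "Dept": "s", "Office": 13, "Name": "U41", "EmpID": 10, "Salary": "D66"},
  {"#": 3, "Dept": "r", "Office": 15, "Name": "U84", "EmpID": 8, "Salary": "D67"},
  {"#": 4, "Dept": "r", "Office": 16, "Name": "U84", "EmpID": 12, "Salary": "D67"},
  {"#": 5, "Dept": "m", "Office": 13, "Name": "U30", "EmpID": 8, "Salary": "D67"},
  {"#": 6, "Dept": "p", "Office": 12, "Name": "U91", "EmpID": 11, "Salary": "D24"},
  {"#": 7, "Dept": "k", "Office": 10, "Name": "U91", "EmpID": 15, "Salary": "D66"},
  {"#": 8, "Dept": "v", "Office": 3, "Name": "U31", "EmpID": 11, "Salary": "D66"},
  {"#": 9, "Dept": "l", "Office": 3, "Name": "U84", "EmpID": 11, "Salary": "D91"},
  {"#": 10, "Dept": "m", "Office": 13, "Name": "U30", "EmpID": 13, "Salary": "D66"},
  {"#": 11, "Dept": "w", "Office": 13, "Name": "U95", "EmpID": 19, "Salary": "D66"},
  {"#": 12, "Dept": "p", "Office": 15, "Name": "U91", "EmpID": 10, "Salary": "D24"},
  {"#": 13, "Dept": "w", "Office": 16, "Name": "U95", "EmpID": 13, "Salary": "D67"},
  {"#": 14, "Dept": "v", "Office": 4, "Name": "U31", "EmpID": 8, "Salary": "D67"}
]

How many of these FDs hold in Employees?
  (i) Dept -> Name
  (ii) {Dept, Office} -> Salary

1

(i) Dept -> Name: every LHS value maps to a single RHS value — holds.
(ii) {Dept, Office} -> Salary: (Dept=m, Office=13): rows 5, 10 → Salary takes values {D67, D66} — violation — fails.
1 of the 2 dependencies holds.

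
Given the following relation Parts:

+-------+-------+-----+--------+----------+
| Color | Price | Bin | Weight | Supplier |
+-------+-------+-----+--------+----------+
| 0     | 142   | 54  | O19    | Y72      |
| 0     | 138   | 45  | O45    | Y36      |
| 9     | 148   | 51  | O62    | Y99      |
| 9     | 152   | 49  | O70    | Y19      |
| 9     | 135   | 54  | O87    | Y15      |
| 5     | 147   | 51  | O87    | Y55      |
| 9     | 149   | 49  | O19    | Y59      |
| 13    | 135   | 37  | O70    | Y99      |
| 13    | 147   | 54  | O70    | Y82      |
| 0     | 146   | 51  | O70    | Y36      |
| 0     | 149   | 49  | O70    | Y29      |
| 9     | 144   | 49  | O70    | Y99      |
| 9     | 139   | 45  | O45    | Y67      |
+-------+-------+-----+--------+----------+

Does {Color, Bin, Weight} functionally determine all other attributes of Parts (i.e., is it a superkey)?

Two distinct rows share (Color=9, Bin=49, Weight=O70), so {Color, Bin, Weight} does not determine every attribute — not a superkey.

No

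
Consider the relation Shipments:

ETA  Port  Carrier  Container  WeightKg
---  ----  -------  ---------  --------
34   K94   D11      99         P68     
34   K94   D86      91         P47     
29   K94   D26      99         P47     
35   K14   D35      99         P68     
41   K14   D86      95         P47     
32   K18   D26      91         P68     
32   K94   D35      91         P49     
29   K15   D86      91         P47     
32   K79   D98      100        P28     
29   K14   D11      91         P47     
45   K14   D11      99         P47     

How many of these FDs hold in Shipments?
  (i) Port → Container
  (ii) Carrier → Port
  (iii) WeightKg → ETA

0

(i) Port → Container: Port=K94: 4 rows → Container takes values {99, 91} — violation; Port=K14: 4 rows → Container takes values {99, 95, 91} — violation — fails.
(ii) Carrier → Port: Carrier=D11: 3 rows → Port takes values {K94, K14} — violation; Carrier=D86: 3 rows → Port takes values {K94, K14, K15} — violation; Carrier=D26: 2 rows → Port takes values {K94, K18} — violation; Carrier=D35: 2 rows → Port takes values {K14, K94} — violation — fails.
(iii) WeightKg → ETA: WeightKg=P68: 3 rows → ETA takes values {34, 35, 32} — violation; WeightKg=P47: 6 rows → ETA takes values {34, 29, 41, 45} — violation — fails.
None of the 3 dependencies hold.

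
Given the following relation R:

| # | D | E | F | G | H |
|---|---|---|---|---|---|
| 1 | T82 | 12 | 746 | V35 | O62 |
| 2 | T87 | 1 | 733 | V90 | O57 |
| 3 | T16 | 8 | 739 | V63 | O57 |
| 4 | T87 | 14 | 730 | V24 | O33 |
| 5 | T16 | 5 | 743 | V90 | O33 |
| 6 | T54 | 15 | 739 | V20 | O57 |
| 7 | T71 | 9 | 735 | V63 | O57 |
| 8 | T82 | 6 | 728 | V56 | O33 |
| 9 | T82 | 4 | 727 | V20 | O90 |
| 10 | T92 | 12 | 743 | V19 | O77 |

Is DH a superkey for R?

Yes

All 10 rows have distinct DH values, so DH → (all attributes) holds and DH is a superkey.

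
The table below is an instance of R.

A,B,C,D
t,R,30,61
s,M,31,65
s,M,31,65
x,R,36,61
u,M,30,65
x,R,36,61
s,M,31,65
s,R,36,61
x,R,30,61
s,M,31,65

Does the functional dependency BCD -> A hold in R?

(B=R, C=30, D=61): 2 rows → A takes values {t, x} — violation
(B=M, C=31, D=65): 4 rows → A = s, s, s, s ✓
(B=R, C=36, D=61): 3 rows → A takes values {x, s} — violation
(B=M, C=30, D=65): 1 row → A = u ✓
Two rows agree on BCD but differ on A, so BCD -> A does not hold.

No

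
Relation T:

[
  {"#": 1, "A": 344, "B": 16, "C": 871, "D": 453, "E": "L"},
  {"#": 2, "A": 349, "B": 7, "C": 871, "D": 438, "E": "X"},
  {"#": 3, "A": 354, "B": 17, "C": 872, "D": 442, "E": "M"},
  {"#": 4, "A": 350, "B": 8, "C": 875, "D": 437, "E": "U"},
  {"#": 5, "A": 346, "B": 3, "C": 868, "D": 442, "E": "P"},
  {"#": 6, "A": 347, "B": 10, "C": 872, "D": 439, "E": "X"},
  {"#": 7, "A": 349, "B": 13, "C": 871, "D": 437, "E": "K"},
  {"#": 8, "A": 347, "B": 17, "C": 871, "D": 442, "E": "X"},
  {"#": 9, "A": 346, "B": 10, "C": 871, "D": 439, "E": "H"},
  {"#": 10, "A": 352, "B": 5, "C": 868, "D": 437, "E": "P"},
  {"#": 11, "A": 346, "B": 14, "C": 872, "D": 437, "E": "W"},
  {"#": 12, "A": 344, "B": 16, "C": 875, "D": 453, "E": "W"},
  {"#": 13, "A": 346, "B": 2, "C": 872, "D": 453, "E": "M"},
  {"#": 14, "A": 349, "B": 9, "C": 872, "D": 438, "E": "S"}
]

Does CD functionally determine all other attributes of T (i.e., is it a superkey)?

All 14 rows have distinct CD values, so CD → (all attributes) holds and CD is a superkey.

Yes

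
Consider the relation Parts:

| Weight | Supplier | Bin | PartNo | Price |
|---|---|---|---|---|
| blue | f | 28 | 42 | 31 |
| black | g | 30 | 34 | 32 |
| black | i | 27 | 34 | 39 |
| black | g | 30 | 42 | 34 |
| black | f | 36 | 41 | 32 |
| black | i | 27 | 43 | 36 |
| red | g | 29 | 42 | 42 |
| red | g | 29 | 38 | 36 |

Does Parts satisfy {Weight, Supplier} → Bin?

Yes

(Weight=blue, Supplier=f): 1 row → Bin = 28 ✓
(Weight=black, Supplier=g): 2 rows → Bin = 30, 30 ✓
(Weight=black, Supplier=i): 2 rows → Bin = 27, 27 ✓
(Weight=black, Supplier=f): 1 row → Bin = 36 ✓
(Weight=red, Supplier=g): 2 rows → Bin = 29, 29 ✓
Every {Weight, Supplier} value is associated with a single Bin value, so {Weight, Supplier} → Bin holds.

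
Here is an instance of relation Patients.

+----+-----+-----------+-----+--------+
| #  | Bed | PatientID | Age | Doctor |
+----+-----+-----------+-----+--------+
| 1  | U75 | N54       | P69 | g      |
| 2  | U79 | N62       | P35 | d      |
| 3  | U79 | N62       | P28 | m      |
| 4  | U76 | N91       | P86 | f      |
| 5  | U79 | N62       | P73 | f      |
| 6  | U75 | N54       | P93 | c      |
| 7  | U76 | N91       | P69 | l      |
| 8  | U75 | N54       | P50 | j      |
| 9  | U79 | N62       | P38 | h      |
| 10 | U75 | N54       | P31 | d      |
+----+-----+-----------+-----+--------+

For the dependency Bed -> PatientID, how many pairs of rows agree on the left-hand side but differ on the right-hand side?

0

Bed=U75: all 4 rows agree on PatientID — 0 pairs.
Bed=U79: all 4 rows agree on PatientID — 0 pairs.
Bed=U76: all 2 rows agree on PatientID — 0 pairs.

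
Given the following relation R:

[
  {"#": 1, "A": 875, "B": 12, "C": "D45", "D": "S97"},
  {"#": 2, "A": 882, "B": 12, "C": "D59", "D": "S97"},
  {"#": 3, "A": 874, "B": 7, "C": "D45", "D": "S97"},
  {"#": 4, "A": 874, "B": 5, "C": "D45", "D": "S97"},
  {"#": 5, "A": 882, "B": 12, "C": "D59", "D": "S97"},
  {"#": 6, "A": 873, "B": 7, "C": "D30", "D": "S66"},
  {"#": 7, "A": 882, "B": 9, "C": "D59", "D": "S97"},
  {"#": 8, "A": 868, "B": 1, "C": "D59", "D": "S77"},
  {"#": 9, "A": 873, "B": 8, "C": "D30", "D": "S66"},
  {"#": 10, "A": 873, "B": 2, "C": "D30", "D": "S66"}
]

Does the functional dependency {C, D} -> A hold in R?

(C=D45, D=S97): rows 1, 3, 4 → A takes values {875, 874} — violation
(C=D59, D=S97): rows 2, 5, 7 → A = 882, 882, 882 ✓
(C=D30, D=S66): rows 6, 9, 10 → A = 873, 873, 873 ✓
(C=D59, D=S77): row 8 → A = 868 ✓
Two rows agree on {C, D} but differ on A, so {C, D} -> A does not hold.

No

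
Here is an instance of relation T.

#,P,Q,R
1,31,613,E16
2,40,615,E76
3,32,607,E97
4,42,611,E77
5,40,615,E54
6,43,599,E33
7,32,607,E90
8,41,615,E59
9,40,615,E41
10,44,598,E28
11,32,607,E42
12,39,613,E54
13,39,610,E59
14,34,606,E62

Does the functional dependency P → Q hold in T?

P=31: row 1 → Q = 613 ✓
P=40: rows 2, 5, 9 → Q = 615, 615, 615 ✓
P=32: rows 3, 7, 11 → Q = 607, 607, 607 ✓
P=42: row 4 → Q = 611 ✓
P=43: row 6 → Q = 599 ✓
P=41: row 8 → Q = 615 ✓
P=44: row 10 → Q = 598 ✓
P=39: rows 12, 13 → Q takes values {613, 610} — violation
P=34: row 14 → Q = 606 ✓
Two rows agree on P but differ on Q, so P → Q does not hold.

No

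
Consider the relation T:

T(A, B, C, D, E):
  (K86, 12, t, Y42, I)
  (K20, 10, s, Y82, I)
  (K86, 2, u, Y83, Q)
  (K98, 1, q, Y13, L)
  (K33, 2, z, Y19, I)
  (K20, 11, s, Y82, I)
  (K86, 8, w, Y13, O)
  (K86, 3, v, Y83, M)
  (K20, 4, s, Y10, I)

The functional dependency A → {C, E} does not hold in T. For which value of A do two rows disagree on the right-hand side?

K86

A=K86: 4 rows → {C,E} takes values {(t, I), (u, Q), (w, O), (v, M)} — violation
A=K20: 3 rows → {C,E} = (s, I), (s, I), (s, I) ✓
A=K98: 1 row → {C,E} = (q, L) ✓
A=K33: 1 row → {C,E} = (z, I) ✓
The only A value with inconsistent RHS is A=K86.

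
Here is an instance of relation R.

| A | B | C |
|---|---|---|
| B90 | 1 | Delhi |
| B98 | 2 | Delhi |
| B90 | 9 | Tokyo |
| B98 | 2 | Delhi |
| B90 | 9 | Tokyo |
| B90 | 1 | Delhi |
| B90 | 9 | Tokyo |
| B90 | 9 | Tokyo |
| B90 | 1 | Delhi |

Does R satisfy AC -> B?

(A=B90, C=Delhi): 3 rows → B = 1, 1, 1 ✓
(A=B98, C=Delhi): 2 rows → B = 2, 2 ✓
(A=B90, C=Tokyo): 4 rows → B = 9, 9, 9, 9 ✓
Every AC value is associated with a single B value, so AC -> B holds.

Yes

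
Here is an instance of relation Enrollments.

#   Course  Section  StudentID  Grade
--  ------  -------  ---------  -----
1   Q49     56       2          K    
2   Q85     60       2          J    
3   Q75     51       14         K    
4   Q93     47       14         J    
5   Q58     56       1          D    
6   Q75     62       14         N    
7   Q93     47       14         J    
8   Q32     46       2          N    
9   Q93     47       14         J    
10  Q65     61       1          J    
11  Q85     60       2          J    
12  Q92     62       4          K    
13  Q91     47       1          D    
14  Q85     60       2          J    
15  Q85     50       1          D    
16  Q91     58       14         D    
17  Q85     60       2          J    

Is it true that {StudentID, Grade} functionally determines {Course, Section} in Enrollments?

No

(StudentID=2, Grade=K): row 1 → {Course,Section} = (Q49, 56) ✓
(StudentID=2, Grade=J): rows 2, 11, 14, 17 → {Course,Section} = (Q85, 60), (Q85, 60), (Q85, 60), (Q85, 60) ✓
(StudentID=14, Grade=K): row 3 → {Course,Section} = (Q75, 51) ✓
(StudentID=14, Grade=J): rows 4, 7, 9 → {Course,Section} = (Q93, 47), (Q93, 47), (Q93, 47) ✓
(StudentID=1, Grade=D): rows 5, 13, 15 → {Course,Section} takes values {(Q58, 56), (Q91, 47), (Q85, 50)} — violation
(StudentID=14, Grade=N): row 6 → {Course,Section} = (Q75, 62) ✓
(StudentID=2, Grade=N): row 8 → {Course,Section} = (Q32, 46) ✓
(StudentID=1, Grade=J): row 10 → {Course,Section} = (Q65, 61) ✓
(StudentID=4, Grade=K): row 12 → {Course,Section} = (Q92, 62) ✓
(StudentID=14, Grade=D): row 16 → {Course,Section} = (Q91, 58) ✓
Two rows agree on {StudentID, Grade} but differ on {Course, Section}, so {StudentID, Grade} -> {Course, Section} does not hold.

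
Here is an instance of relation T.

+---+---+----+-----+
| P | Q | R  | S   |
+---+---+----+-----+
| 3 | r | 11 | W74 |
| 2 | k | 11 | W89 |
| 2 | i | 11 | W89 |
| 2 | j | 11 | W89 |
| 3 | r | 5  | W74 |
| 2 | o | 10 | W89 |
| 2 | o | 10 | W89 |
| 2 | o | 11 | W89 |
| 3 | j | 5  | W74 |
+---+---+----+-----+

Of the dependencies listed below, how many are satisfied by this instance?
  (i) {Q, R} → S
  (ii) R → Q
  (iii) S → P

2

(i) {Q, R} → S: every LHS value maps to a single RHS value — holds.
(ii) R → Q: R=11: 5 rows → Q takes values {r, k, i, j, o} — violation; R=5: 2 rows → Q takes values {r, j} — violation — fails.
(iii) S → P: every LHS value maps to a single RHS value — holds.
2 of the 3 dependencies hold.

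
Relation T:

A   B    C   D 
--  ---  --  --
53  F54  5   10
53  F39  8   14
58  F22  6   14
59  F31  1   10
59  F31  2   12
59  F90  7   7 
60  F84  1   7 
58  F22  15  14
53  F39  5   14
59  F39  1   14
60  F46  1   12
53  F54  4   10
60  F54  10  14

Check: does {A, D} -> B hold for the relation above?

Yes

(A=53, D=10): 2 rows → B = F54, F54 ✓
(A=53, D=14): 2 rows → B = F39, F39 ✓
(A=58, D=14): 2 rows → B = F22, F22 ✓
(A=59, D=10): 1 row → B = F31 ✓
(A=59, D=12): 1 row → B = F31 ✓
(A=59, D=7): 1 row → B = F90 ✓
(A=60, D=7): 1 row → B = F84 ✓
(A=59, D=14): 1 row → B = F39 ✓
(A=60, D=12): 1 row → B = F46 ✓
(A=60, D=14): 1 row → B = F54 ✓
Every {A, D} value is associated with a single B value, so {A, D} -> B holds.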